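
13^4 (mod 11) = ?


13^1 mod 11 = 2
13^2 mod 11 = 4
13^3 mod 11 = 8
13^4 mod 11 = 5


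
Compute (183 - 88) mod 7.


183 - 88 = 95
95 mod 7 = 4


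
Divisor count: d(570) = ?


570 = 2^1 × 3^1 × 5^1 × 19^1
d(570) = (1+1) × (1+1) × (1+1) × (1+1) = 16

16 divisors


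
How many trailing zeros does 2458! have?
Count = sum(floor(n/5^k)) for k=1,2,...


floor(2458/5) = 491
floor(2458/25) = 98
floor(2458/125) = 19
floor(2458/625) = 3
Total = 611

611 trailing zeros


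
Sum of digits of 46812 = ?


4 + 6 + 8 + 1 + 2 = 21


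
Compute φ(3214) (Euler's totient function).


3214 = 2 × 1607
Prime factors: 2, 1607
φ(3214) = 3214 × (1-1/2) × (1-1/1607)
= 3214 × 1/2 × 1606/1607 = 1606

φ(3214) = 1606


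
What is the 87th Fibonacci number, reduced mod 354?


F(k) mod 354 for k=1..87:
1, 1, 2, 3, 5, 8, 13, 21, 34, 55, 89, 144, 233, 23, 256, 279, 181, 106, 287, 39, 326, 11, 337, 348, 331, 325, 302, 273, 221, 140, 7, 147, 154, 301, 101, 48, 149, 197, 346, 189, 181, 16, 197, 213, 56, 269, 325, 240, 211, 97, 308, 51, 5, 56, 61, 117, 178, 295, 119, 60, 179, 239, 64, 303, 13, 316, 329, 291, 266, 203, 115, 318, 79, 43, 122, 165, 287, 98, 31, 129, 160, 289, 95, 30, 125, 155, 280
F(87) mod 354 = 280


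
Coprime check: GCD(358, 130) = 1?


Euclidean algorithm:
358 = 2 * 130 + 98
130 = 1 * 98 + 32
98 = 3 * 32 + 2
32 = 16 * 2 + 0
GCD(358, 130) = 2

No, not coprime (GCD = 2)


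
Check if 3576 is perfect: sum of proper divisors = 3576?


Proper divisors of 3576: 1, 2, 3, 4, 6, 8, 12, 24, 149, 298, 447, 596, 894, 1192, 1788
Sum = 1 + 2 + 3 + 4 + 6 + 8 + 12 + 24 + 149 + 298 + 447 + 596 + 894 + 1192 + 1788 = 5424

No, 3576 is not perfect (5424 ≠ 3576)


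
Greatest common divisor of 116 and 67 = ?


116 = 1 * 67 + 49
67 = 1 * 49 + 18
49 = 2 * 18 + 13
18 = 1 * 13 + 5
13 = 2 * 5 + 3
5 = 1 * 3 + 2
3 = 1 * 2 + 1
2 = 2 * 1 + 0
GCD = 1


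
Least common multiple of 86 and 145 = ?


GCD(86, 145) = 1
LCM = 86*145/1 = 12470/1 = 12470

LCM = 12470


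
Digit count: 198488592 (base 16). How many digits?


198488592 in base 16 = BD4B210
Number of digits = 7

7 digits (base 16)


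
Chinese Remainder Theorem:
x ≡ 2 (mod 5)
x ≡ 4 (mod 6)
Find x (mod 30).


M = 5*6 = 30
M1 = M/5 = 6, M2 = M/6 = 5
M1^(-1) mod 5 = 1, M2^(-1) mod 6 = 5
x = 2*6*1 + 4*5*5 = 112
112 mod 30 = 22
Check: 22 mod 5 = 2 ✓, 22 mod 6 = 4 ✓

x ≡ 22 (mod 30)


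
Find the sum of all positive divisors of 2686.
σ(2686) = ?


Divisors of 2686: 1, 2, 17, 34, 79, 158, 1343, 2686
Sum = 1 + 2 + 17 + 34 + 79 + 158 + 1343 + 2686 = 4320

σ(2686) = 4320


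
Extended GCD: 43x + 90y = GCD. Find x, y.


Tabular extended Euclidean (each row: r = 43*s + 90*t):
r=43, s=1, t=0
r=90, s=0, t=1
q=0: r=43, s=1, t=0   [43*(1) + 90*(0) = 43]
q=2: r=4, s=-2, t=1   [43*(-2) + 90*(1) = 4]
q=10: r=3, s=21, t=-10   [43*(21) + 90*(-10) = 3]
q=1: r=1, s=-23, t=11   [43*(-23) + 90*(11) = 1]
q=3: r=0, s=90, t=-43   [43*(90) + 90*(-43) = 0]
GCD = 1; from the row with r=1: x=-23, y=11
Check: 43*(-23) + 90*(11) = -989 + 990 = 1

GCD = 1, x = -23, y = 11


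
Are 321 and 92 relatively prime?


Euclidean algorithm:
321 = 3 * 92 + 45
92 = 2 * 45 + 2
45 = 22 * 2 + 1
2 = 2 * 1 + 0
GCD(321, 92) = 1

Yes, coprime (GCD = 1)


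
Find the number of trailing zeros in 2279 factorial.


floor(2279/5) = 455
floor(2279/25) = 91
floor(2279/125) = 18
floor(2279/625) = 3
Total = 567

567 trailing zeros


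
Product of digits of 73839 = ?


7 × 3 × 8 × 3 × 9 = 4536


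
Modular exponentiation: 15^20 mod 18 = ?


15^1 mod 18 = 15
15^2 mod 18 = 9
15^3 mod 18 = 9
15^4 mod 18 = 9
15^5 mod 18 = 9
15^6 mod 18 = 9
15^7 mod 18 = 9
15^8 mod 18 = 9
15^9 mod 18 = 9
15^10 mod 18 = 9
15^11 mod 18 = 9
15^12 mod 18 = 9
15^13 mod 18 = 9
15^14 mod 18 = 9
15^15 mod 18 = 9
15^16 mod 18 = 9
15^17 mod 18 = 9
15^18 mod 18 = 9
15^19 mod 18 = 9
15^20 mod 18 = 9


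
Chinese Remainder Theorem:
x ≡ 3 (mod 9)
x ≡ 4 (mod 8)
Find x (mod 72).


M = 9*8 = 72
M1 = M/9 = 8, M2 = M/8 = 9
M1^(-1) mod 9 = 8, M2^(-1) mod 8 = 1
x = 3*8*8 + 4*9*1 = 228
228 mod 72 = 12
Check: 12 mod 9 = 3 ✓, 12 mod 8 = 4 ✓

x ≡ 12 (mod 72)


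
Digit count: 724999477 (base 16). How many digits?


724999477 in base 16 = 2B369D35
Number of digits = 8

8 digits (base 16)


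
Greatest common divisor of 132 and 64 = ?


132 = 2 * 64 + 4
64 = 16 * 4 + 0
GCD = 4


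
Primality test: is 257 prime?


Check divisors up to sqrt(257) = 16.0312
No divisors found.
257 is prime.

Yes, 257 is prime


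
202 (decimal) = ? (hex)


202 (base 10) = 202 (decimal)
202 (decimal) = CA (base 16)


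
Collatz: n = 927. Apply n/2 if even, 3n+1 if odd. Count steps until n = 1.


927 → 2782 → 1391 → 4174 → 2087 → 6262 → 3131 → 9394 → 4697 → 14092 → 7046 → 3523 → 10570 → 5285 → 15856 → 7928 → 3964 → 1982 → 991 → 2974 → 1487 → 4462 → 2231 → 6694 → 3347 → 10042 → 5021 → 15064 → 7532 → 3766 → 1883 → 5650 → 2825 → 8476 → 4238 → 2119 → 6358 → 3179 → 9538 → 4769 → 14308 → 7154 → 3577 → 10732 → 5366 → 2683 → 8050 → 4025 → 12076 → 6038 → 3019 → 9058 → 4529 → 13588 → 6794 → 3397 → 10192 → 5096 → 2548 → 1274 → 637 → 1912 → 956 → 478 → 239 → 718 → 359 → 1078 → 539 → 1618 → 809 → 2428 → 1214 → 607 → 1822 → 911 → 2734 → 1367 → 4102 → 2051 → 6154 → 3077 → 9232 → 4616 → 2308 → 1154 → 577 → 1732 → 866 → 433 → 1300 → 650 → 325 → 976 → 488 → 244 → 122 → 61 → 184 → 92 → 46 → 23 → 70 → 35 → 106 → 53 → 160 → 80 → 40 → 20 → 10 → 5 → 16 → 8 → 4 → 2 → 1
Total steps = 116

116 steps


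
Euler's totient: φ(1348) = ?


1348 = 2^2 × 337
Prime factors: 2, 337
φ(1348) = 1348 × (1-1/2) × (1-1/337)
= 1348 × 1/2 × 336/337 = 672

φ(1348) = 672


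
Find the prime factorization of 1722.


1722 / 2 = 861
861 / 3 = 287
287 / 7 = 41
41 / 41 = 1
1722 = 2 × 3 × 7 × 41


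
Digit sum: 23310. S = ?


2 + 3 + 3 + 1 + 0 = 9


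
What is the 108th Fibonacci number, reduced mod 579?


F(k) mod 579 for k=1..108:
1, 1, 2, 3, 5, 8, 13, 21, 34, 55, 89, 144, 233, 377, 31, 408, 439, 268, 128, 396, 524, 341, 286, 48, 334, 382, 137, 519, 77, 17, 94, 111, 205, 316, 521, 258, 200, 458, 79, 537, 37, 574, 32, 27, 59, 86, 145, 231, 376, 28, 404, 432, 257, 110, 367, 477, 265, 163, 428, 12, 440, 452, 313, 186, 499, 106, 26, 132, 158, 290, 448, 159, 28, 187, 215, 402, 38, 440, 478, 339, 238, 577, 236, 234, 470, 125, 16, 141, 157, 298, 455, 174, 50, 224, 274, 498, 193, 112, 305, 417, 143, 560, 124, 105, 229, 334, 563, 318
F(108) mod 579 = 318


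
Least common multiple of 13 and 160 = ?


GCD(13, 160) = 1
LCM = 13*160/1 = 2080/1 = 2080

LCM = 2080


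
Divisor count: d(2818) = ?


2818 = 2^1 × 1409^1
d(2818) = (1+1) × (1+1) = 4

4 divisors


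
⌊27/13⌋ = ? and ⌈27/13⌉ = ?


27/13 = 2.0769
floor = 2
ceil = 3

floor = 2, ceil = 3


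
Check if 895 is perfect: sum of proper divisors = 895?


Proper divisors of 895: 1, 5, 179
Sum = 1 + 5 + 179 = 185

No, 895 is not perfect (185 ≠ 895)


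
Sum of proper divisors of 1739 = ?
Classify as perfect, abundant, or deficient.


Proper divisors: 1, 37, 47
Sum = 1 + 37 + 47 = 85
85 < 1739 → deficient

s(1739) = 85 (deficient)


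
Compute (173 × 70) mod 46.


173 × 70 = 12110
12110 mod 46 = 12


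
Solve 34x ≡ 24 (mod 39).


GCD(34, 39) = 1, unique solution
a^(-1) mod 39 = 31
x = 31 * 24 mod 39 = 3

x ≡ 3 (mod 39)


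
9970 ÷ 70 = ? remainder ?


9970 = 70 * 142 + 30
Check: 9940 + 30 = 9970

q = 142, r = 30


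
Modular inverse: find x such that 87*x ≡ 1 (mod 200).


Use the extended Euclidean algorithm on (200, 87); each row r = 200*s + 87*t:
r=200, s=1, t=0
r=87, s=0, t=1
q=2: r=26, s=1, t=-2   [200*(1) + 87*(-2) = 26]
q=3: r=9, s=-3, t=7   [200*(-3) + 87*(7) = 9]
q=2: r=8, s=7, t=-16   [200*(7) + 87*(-16) = 8]
q=1: r=1, s=-10, t=23   [200*(-10) + 87*(23) = 1]
q=8: r=0, s=87, t=-200   [200*(87) + 87*(-200) = 0]
GCD = 1 with t = 23, so 87*(23) ≡ 1 (mod 200)
Inverse = 23 mod 200 = 23
Check: 87 * 23 = 2001 ≡ 1 (mod 200)

87^(-1) ≡ 23 (mod 200)


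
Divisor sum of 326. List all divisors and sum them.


Divisors of 326: 1, 2, 163, 326
Sum = 1 + 2 + 163 + 326 = 492

σ(326) = 492


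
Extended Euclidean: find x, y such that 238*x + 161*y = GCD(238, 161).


Tabular extended Euclidean (each row: r = 238*s + 161*t):
r=238, s=1, t=0
r=161, s=0, t=1
q=1: r=77, s=1, t=-1   [238*(1) + 161*(-1) = 77]
q=2: r=7, s=-2, t=3   [238*(-2) + 161*(3) = 7]
q=11: r=0, s=23, t=-34   [238*(23) + 161*(-34) = 0]
GCD = 7; from the row with r=7: x=-2, y=3
Check: 238*(-2) + 161*(3) = -476 + 483 = 7

GCD = 7, x = -2, y = 3


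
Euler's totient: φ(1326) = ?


1326 = 2 × 3 × 13 × 17
Prime factors: 2, 3, 13, 17
φ(1326) = 1326 × (1-1/2) × (1-1/3) × (1-1/13) × (1-1/17)
= 1326 × 1/2 × 2/3 × 12/13 × 16/17 = 384

φ(1326) = 384


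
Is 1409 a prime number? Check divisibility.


Check divisors up to sqrt(1409) = 37.5366
No divisors found.
1409 is prime.

Yes, 1409 is prime


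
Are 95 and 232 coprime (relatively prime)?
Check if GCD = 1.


Euclidean algorithm:
232 = 2 * 95 + 42
95 = 2 * 42 + 11
42 = 3 * 11 + 9
11 = 1 * 9 + 2
9 = 4 * 2 + 1
2 = 2 * 1 + 0
GCD(95, 232) = 1

Yes, coprime (GCD = 1)


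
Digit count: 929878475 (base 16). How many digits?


929878475 in base 16 = 376CD1CB
Number of digits = 8

8 digits (base 16)


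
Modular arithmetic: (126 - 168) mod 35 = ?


126 - 168 = -42
-42 mod 35 = 28


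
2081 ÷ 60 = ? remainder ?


2081 = 60 * 34 + 41
Check: 2040 + 41 = 2081

q = 34, r = 41


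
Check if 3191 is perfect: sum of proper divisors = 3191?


Proper divisors of 3191: 1
Sum = 1 = 1

No, 3191 is not perfect (1 ≠ 3191)


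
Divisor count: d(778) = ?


778 = 2^1 × 389^1
d(778) = (1+1) × (1+1) = 4

4 divisors


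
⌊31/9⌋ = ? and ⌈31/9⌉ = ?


31/9 = 3.4444
floor = 3
ceil = 4

floor = 3, ceil = 4


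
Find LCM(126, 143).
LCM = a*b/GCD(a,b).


GCD(126, 143) = 1
LCM = 126*143/1 = 18018/1 = 18018

LCM = 18018


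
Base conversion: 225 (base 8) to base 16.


225 (base 8) = 149 (decimal)
149 (decimal) = 95 (base 16)


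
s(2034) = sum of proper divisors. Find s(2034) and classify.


Proper divisors: 1, 2, 3, 6, 9, 18, 113, 226, 339, 678, 1017
Sum = 1 + 2 + 3 + 6 + 9 + 18 + 113 + 226 + 339 + 678 + 1017 = 2412
2412 > 2034 → abundant

s(2034) = 2412 (abundant)


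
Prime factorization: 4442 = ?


4442 / 2 = 2221
2221 / 2221 = 1
4442 = 2 × 2221


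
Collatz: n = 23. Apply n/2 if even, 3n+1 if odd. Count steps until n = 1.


23 → 70 → 35 → 106 → 53 → 160 → 80 → 40 → 20 → 10 → 5 → 16 → 8 → 4 → 2 → 1
Total steps = 15

15 steps


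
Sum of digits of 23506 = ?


2 + 3 + 5 + 0 + 6 = 16


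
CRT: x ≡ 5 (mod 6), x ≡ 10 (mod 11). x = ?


M = 6*11 = 66
M1 = M/6 = 11, M2 = M/11 = 6
M1^(-1) mod 6 = 5, M2^(-1) mod 11 = 2
x = 5*11*5 + 10*6*2 = 395
395 mod 66 = 65
Check: 65 mod 6 = 5 ✓, 65 mod 11 = 10 ✓

x ≡ 65 (mod 66)


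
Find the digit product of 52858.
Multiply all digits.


5 × 2 × 8 × 5 × 8 = 3200


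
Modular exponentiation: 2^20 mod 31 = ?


2^1 mod 31 = 2
2^2 mod 31 = 4
2^3 mod 31 = 8
2^4 mod 31 = 16
2^5 mod 31 = 1
2^6 mod 31 = 2
2^7 mod 31 = 4
2^8 mod 31 = 8
2^9 mod 31 = 16
2^10 mod 31 = 1
2^11 mod 31 = 2
2^12 mod 31 = 4
2^13 mod 31 = 8
2^14 mod 31 = 16
2^15 mod 31 = 1
2^16 mod 31 = 2
2^17 mod 31 = 4
2^18 mod 31 = 8
2^19 mod 31 = 16
2^20 mod 31 = 1


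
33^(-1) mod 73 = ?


Use the extended Euclidean algorithm on (73, 33); each row r = 73*s + 33*t:
r=73, s=1, t=0
r=33, s=0, t=1
q=2: r=7, s=1, t=-2   [73*(1) + 33*(-2) = 7]
q=4: r=5, s=-4, t=9   [73*(-4) + 33*(9) = 5]
q=1: r=2, s=5, t=-11   [73*(5) + 33*(-11) = 2]
q=2: r=1, s=-14, t=31   [73*(-14) + 33*(31) = 1]
q=2: r=0, s=33, t=-73   [73*(33) + 33*(-73) = 0]
GCD = 1 with t = 31, so 33*(31) ≡ 1 (mod 73)
Inverse = 31 mod 73 = 31
Check: 33 * 31 = 1023 ≡ 1 (mod 73)

33^(-1) ≡ 31 (mod 73)


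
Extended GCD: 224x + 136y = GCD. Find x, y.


Tabular extended Euclidean (each row: r = 224*s + 136*t):
r=224, s=1, t=0
r=136, s=0, t=1
q=1: r=88, s=1, t=-1   [224*(1) + 136*(-1) = 88]
q=1: r=48, s=-1, t=2   [224*(-1) + 136*(2) = 48]
q=1: r=40, s=2, t=-3   [224*(2) + 136*(-3) = 40]
q=1: r=8, s=-3, t=5   [224*(-3) + 136*(5) = 8]
q=5: r=0, s=17, t=-28   [224*(17) + 136*(-28) = 0]
GCD = 8; from the row with r=8: x=-3, y=5
Check: 224*(-3) + 136*(5) = -672 + 680 = 8

GCD = 8, x = -3, y = 5


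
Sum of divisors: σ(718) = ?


Divisors of 718: 1, 2, 359, 718
Sum = 1 + 2 + 359 + 718 = 1080

σ(718) = 1080


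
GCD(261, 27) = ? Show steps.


261 = 9 * 27 + 18
27 = 1 * 18 + 9
18 = 2 * 9 + 0
GCD = 9


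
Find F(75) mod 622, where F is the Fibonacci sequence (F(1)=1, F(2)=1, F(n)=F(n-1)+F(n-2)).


F(k) mod 622 for k=1..75:
1, 1, 2, 3, 5, 8, 13, 21, 34, 55, 89, 144, 233, 377, 610, 365, 353, 96, 449, 545, 372, 295, 45, 340, 385, 103, 488, 591, 457, 426, 261, 65, 326, 391, 95, 486, 581, 445, 404, 227, 9, 236, 245, 481, 104, 585, 67, 30, 97, 127, 224, 351, 575, 304, 257, 561, 196, 135, 331, 466, 175, 19, 194, 213, 407, 620, 405, 403, 186, 589, 153, 120, 273, 393, 44
F(75) mod 622 = 44


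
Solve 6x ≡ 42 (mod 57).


GCD(6, 57) = 3 divides 42
Divide: 2x ≡ 14 (mod 19)
x ≡ 7 (mod 19)


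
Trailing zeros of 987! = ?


floor(987/5) = 197
floor(987/25) = 39
floor(987/125) = 7
floor(987/625) = 1
Total = 244

244 trailing zeros


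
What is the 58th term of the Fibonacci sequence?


Sequence: 1, 1, 2, 3, 5, 8, 13, 21, 34, 55, 89, 144, 233, 377, 610, 987, 1597, 2584, 4181, 6765, 10946, 17711, 28657, 46368, 75025, 121393, 196418, 317811, 514229, 832040, 1346269, 2178309, 3524578, 5702887, 9227465, 14930352, 24157817, 39088169, 63245986, 102334155, 165580141, 267914296, 433494437, 701408733, 1134903170, 1836311903, 2971215073, 4807526976, 7778742049, 12586269025, 20365011074, 32951280099, 53316291173, 86267571272, 139583862445, 225851433717, 365435296162, 591286729879
F(58) = 591286729879


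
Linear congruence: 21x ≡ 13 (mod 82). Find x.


GCD(21, 82) = 1, unique solution
a^(-1) mod 82 = 43
x = 43 * 13 mod 82 = 67

x ≡ 67 (mod 82)


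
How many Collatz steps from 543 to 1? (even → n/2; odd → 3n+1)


543 → 1630 → 815 → 2446 → 1223 → 3670 → 1835 → 5506 → 2753 → 8260 → 4130 → 2065 → 6196 → 3098 → 1549 → 4648 → 2324 → 1162 → 581 → 1744 → 872 → 436 → 218 → 109 → 328 → 164 → 82 → 41 → 124 → 62 → 31 → 94 → 47 → 142 → 71 → 214 → 107 → 322 → 161 → 484 → 242 → 121 → 364 → 182 → 91 → 274 → 137 → 412 → 206 → 103 → 310 → 155 → 466 → 233 → 700 → 350 → 175 → 526 → 263 → 790 → 395 → 1186 → 593 → 1780 → 890 → 445 → 1336 → 668 → 334 → 167 → 502 → 251 → 754 → 377 → 1132 → 566 → 283 → 850 → 425 → 1276 → 638 → 319 → 958 → 479 → 1438 → 719 → 2158 → 1079 → 3238 → 1619 → 4858 → 2429 → 7288 → 3644 → 1822 → 911 → 2734 → 1367 → 4102 → 2051 → 6154 → 3077 → 9232 → 4616 → 2308 → 1154 → 577 → 1732 → 866 → 433 → 1300 → 650 → 325 → 976 → 488 → 244 → 122 → 61 → 184 → 92 → 46 → 23 → 70 → 35 → 106 → 53 → 160 → 80 → 40 → 20 → 10 → 5 → 16 → 8 → 4 → 2 → 1
Total steps = 136

136 steps


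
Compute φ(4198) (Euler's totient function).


4198 = 2 × 2099
Prime factors: 2, 2099
φ(4198) = 4198 × (1-1/2) × (1-1/2099)
= 4198 × 1/2 × 2098/2099 = 2098

φ(4198) = 2098


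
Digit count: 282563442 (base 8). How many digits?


282563442 in base 8 = 2065711562
Number of digits = 10

10 digits (base 8)


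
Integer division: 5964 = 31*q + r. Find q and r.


5964 = 31 * 192 + 12
Check: 5952 + 12 = 5964

q = 192, r = 12


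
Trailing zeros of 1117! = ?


floor(1117/5) = 223
floor(1117/25) = 44
floor(1117/125) = 8
floor(1117/625) = 1
Total = 276

276 trailing zeros


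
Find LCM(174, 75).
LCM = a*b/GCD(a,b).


GCD(174, 75) = 3
LCM = 174*75/3 = 13050/3 = 4350

LCM = 4350


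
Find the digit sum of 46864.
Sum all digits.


4 + 6 + 8 + 6 + 4 = 28


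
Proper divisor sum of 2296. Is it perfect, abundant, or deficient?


Proper divisors: 1, 2, 4, 7, 8, 14, 28, 41, 56, 82, 164, 287, 328, 574, 1148
Sum = 1 + 2 + 4 + 7 + 8 + 14 + 28 + 41 + 56 + 82 + 164 + 287 + 328 + 574 + 1148 = 2744
2744 > 2296 → abundant

s(2296) = 2744 (abundant)


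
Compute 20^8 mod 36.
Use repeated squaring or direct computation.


20^1 mod 36 = 20
20^2 mod 36 = 4
20^3 mod 36 = 8
20^4 mod 36 = 16
20^5 mod 36 = 32
20^6 mod 36 = 28
20^7 mod 36 = 20
20^8 mod 36 = 4


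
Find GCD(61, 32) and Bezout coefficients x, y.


Tabular extended Euclidean (each row: r = 61*s + 32*t):
r=61, s=1, t=0
r=32, s=0, t=1
q=1: r=29, s=1, t=-1   [61*(1) + 32*(-1) = 29]
q=1: r=3, s=-1, t=2   [61*(-1) + 32*(2) = 3]
q=9: r=2, s=10, t=-19   [61*(10) + 32*(-19) = 2]
q=1: r=1, s=-11, t=21   [61*(-11) + 32*(21) = 1]
q=2: r=0, s=32, t=-61   [61*(32) + 32*(-61) = 0]
GCD = 1; from the row with r=1: x=-11, y=21
Check: 61*(-11) + 32*(21) = -671 + 672 = 1

GCD = 1, x = -11, y = 21


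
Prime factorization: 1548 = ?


1548 / 2 = 774
774 / 2 = 387
387 / 3 = 129
129 / 3 = 43
43 / 43 = 1
1548 = 2^2 × 3^2 × 43


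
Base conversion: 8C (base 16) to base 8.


8C (base 16) = 140 (decimal)
140 (decimal) = 214 (base 8)


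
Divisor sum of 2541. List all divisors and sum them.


Divisors of 2541: 1, 3, 7, 11, 21, 33, 77, 121, 231, 363, 847, 2541
Sum = 1 + 3 + 7 + 11 + 21 + 33 + 77 + 121 + 231 + 363 + 847 + 2541 = 4256

σ(2541) = 4256


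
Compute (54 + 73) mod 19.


54 + 73 = 127
127 mod 19 = 13


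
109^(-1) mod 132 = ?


Use the extended Euclidean algorithm on (132, 109); each row r = 132*s + 109*t:
r=132, s=1, t=0
r=109, s=0, t=1
q=1: r=23, s=1, t=-1   [132*(1) + 109*(-1) = 23]
q=4: r=17, s=-4, t=5   [132*(-4) + 109*(5) = 17]
q=1: r=6, s=5, t=-6   [132*(5) + 109*(-6) = 6]
q=2: r=5, s=-14, t=17   [132*(-14) + 109*(17) = 5]
q=1: r=1, s=19, t=-23   [132*(19) + 109*(-23) = 1]
q=5: r=0, s=-109, t=132   [132*(-109) + 109*(132) = 0]
GCD = 1 with t = -23, so 109*(-23) ≡ 1 (mod 132)
Inverse = -23 mod 132 = 109
Check: 109 * 109 = 11881 ≡ 1 (mod 132)

109^(-1) ≡ 109 (mod 132)


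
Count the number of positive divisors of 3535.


3535 = 5^1 × 7^1 × 101^1
d(3535) = (1+1) × (1+1) × (1+1) = 8

8 divisors


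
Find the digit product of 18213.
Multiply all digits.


1 × 8 × 2 × 1 × 3 = 48


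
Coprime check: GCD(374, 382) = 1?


Euclidean algorithm:
382 = 1 * 374 + 8
374 = 46 * 8 + 6
8 = 1 * 6 + 2
6 = 3 * 2 + 0
GCD(374, 382) = 2

No, not coprime (GCD = 2)


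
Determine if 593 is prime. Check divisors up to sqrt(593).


Check divisors up to sqrt(593) = 24.3516
No divisors found.
593 is prime.

Yes, 593 is prime


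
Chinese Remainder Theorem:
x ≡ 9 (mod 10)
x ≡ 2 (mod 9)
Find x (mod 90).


M = 10*9 = 90
M1 = M/10 = 9, M2 = M/9 = 10
M1^(-1) mod 10 = 9, M2^(-1) mod 9 = 1
x = 9*9*9 + 2*10*1 = 749
749 mod 90 = 29
Check: 29 mod 10 = 9 ✓, 29 mod 9 = 2 ✓

x ≡ 29 (mod 90)


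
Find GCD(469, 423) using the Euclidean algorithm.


469 = 1 * 423 + 46
423 = 9 * 46 + 9
46 = 5 * 9 + 1
9 = 9 * 1 + 0
GCD = 1


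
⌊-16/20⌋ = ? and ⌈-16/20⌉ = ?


-16/20 = -0.8000
floor = -1
ceil = 0

floor = -1, ceil = 0


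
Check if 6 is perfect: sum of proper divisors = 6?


Proper divisors of 6: 1, 2, 3
Sum = 1 + 2 + 3 = 6

Yes, 6 is perfect (6 = 6)


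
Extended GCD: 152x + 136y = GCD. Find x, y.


Tabular extended Euclidean (each row: r = 152*s + 136*t):
r=152, s=1, t=0
r=136, s=0, t=1
q=1: r=16, s=1, t=-1   [152*(1) + 136*(-1) = 16]
q=8: r=8, s=-8, t=9   [152*(-8) + 136*(9) = 8]
q=2: r=0, s=17, t=-19   [152*(17) + 136*(-19) = 0]
GCD = 8; from the row with r=8: x=-8, y=9
Check: 152*(-8) + 136*(9) = -1216 + 1224 = 8

GCD = 8, x = -8, y = 9


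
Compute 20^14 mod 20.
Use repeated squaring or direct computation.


20^1 mod 20 = 0
20^2 mod 20 = 0
20^3 mod 20 = 0
20^4 mod 20 = 0
20^5 mod 20 = 0
20^6 mod 20 = 0
20^7 mod 20 = 0
20^8 mod 20 = 0
20^9 mod 20 = 0
20^10 mod 20 = 0
20^11 mod 20 = 0
20^12 mod 20 = 0
20^13 mod 20 = 0
20^14 mod 20 = 0


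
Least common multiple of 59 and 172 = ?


GCD(59, 172) = 1
LCM = 59*172/1 = 10148/1 = 10148

LCM = 10148


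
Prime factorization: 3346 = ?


3346 / 2 = 1673
1673 / 7 = 239
239 / 239 = 1
3346 = 2 × 7 × 239


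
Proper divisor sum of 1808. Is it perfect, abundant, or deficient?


Proper divisors: 1, 2, 4, 8, 16, 113, 226, 452, 904
Sum = 1 + 2 + 4 + 8 + 16 + 113 + 226 + 452 + 904 = 1726
1726 < 1808 → deficient

s(1808) = 1726 (deficient)


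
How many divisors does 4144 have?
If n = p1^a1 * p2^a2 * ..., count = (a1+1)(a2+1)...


4144 = 2^4 × 7^1 × 37^1
d(4144) = (4+1) × (1+1) × (1+1) = 20

20 divisors


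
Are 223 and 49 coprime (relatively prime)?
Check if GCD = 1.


Euclidean algorithm:
223 = 4 * 49 + 27
49 = 1 * 27 + 22
27 = 1 * 22 + 5
22 = 4 * 5 + 2
5 = 2 * 2 + 1
2 = 2 * 1 + 0
GCD(223, 49) = 1

Yes, coprime (GCD = 1)


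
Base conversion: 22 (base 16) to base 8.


22 (base 16) = 34 (decimal)
34 (decimal) = 42 (base 8)


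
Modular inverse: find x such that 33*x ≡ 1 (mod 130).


Use the extended Euclidean algorithm on (130, 33); each row r = 130*s + 33*t:
r=130, s=1, t=0
r=33, s=0, t=1
q=3: r=31, s=1, t=-3   [130*(1) + 33*(-3) = 31]
q=1: r=2, s=-1, t=4   [130*(-1) + 33*(4) = 2]
q=15: r=1, s=16, t=-63   [130*(16) + 33*(-63) = 1]
q=2: r=0, s=-33, t=130   [130*(-33) + 33*(130) = 0]
GCD = 1 with t = -63, so 33*(-63) ≡ 1 (mod 130)
Inverse = -63 mod 130 = 67
Check: 33 * 67 = 2211 ≡ 1 (mod 130)

33^(-1) ≡ 67 (mod 130)


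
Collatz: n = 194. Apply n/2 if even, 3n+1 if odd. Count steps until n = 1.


194 → 97 → 292 → 146 → 73 → 220 → 110 → 55 → 166 → 83 → 250 → 125 → 376 → 188 → 94 → 47 → 142 → 71 → 214 → 107 → 322 → 161 → 484 → 242 → 121 → 364 → 182 → 91 → 274 → 137 → 412 → 206 → 103 → 310 → 155 → 466 → 233 → 700 → 350 → 175 → 526 → 263 → 790 → 395 → 1186 → 593 → 1780 → 890 → 445 → 1336 → 668 → 334 → 167 → 502 → 251 → 754 → 377 → 1132 → 566 → 283 → 850 → 425 → 1276 → 638 → 319 → 958 → 479 → 1438 → 719 → 2158 → 1079 → 3238 → 1619 → 4858 → 2429 → 7288 → 3644 → 1822 → 911 → 2734 → 1367 → 4102 → 2051 → 6154 → 3077 → 9232 → 4616 → 2308 → 1154 → 577 → 1732 → 866 → 433 → 1300 → 650 → 325 → 976 → 488 → 244 → 122 → 61 → 184 → 92 → 46 → 23 → 70 → 35 → 106 → 53 → 160 → 80 → 40 → 20 → 10 → 5 → 16 → 8 → 4 → 2 → 1
Total steps = 119

119 steps


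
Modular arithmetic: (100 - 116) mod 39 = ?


100 - 116 = -16
-16 mod 39 = 23


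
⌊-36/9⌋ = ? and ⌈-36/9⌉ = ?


-36/9 = -4.0000
floor = -4
ceil = -4

floor = -4, ceil = -4


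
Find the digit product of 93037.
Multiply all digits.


9 × 3 × 0 × 3 × 7 = 0


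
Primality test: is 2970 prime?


2970 / 2 = 1485 (exact division)
2970 is NOT prime.

No, 2970 is not prime


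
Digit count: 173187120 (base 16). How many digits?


173187120 in base 16 = A52A030
Number of digits = 7

7 digits (base 16)


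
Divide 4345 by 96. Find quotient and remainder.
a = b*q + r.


4345 = 96 * 45 + 25
Check: 4320 + 25 = 4345

q = 45, r = 25


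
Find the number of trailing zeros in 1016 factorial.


floor(1016/5) = 203
floor(1016/25) = 40
floor(1016/125) = 8
floor(1016/625) = 1
Total = 252

252 trailing zeros


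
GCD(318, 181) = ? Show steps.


318 = 1 * 181 + 137
181 = 1 * 137 + 44
137 = 3 * 44 + 5
44 = 8 * 5 + 4
5 = 1 * 4 + 1
4 = 4 * 1 + 0
GCD = 1


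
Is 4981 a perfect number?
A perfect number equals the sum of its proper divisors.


Proper divisors of 4981: 1, 17, 293
Sum = 1 + 17 + 293 = 311

No, 4981 is not perfect (311 ≠ 4981)


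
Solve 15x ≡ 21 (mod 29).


GCD(15, 29) = 1, unique solution
a^(-1) mod 29 = 2
x = 2 * 21 mod 29 = 13

x ≡ 13 (mod 29)


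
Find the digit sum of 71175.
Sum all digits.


7 + 1 + 1 + 7 + 5 = 21


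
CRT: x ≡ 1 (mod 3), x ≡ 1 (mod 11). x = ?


M = 3*11 = 33
M1 = M/3 = 11, M2 = M/11 = 3
M1^(-1) mod 3 = 2, M2^(-1) mod 11 = 4
x = 1*11*2 + 1*3*4 = 34
34 mod 33 = 1
Check: 1 mod 3 = 1 ✓, 1 mod 11 = 1 ✓

x ≡ 1 (mod 33)


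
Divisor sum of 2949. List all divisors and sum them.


Divisors of 2949: 1, 3, 983, 2949
Sum = 1 + 3 + 983 + 2949 = 3936

σ(2949) = 3936


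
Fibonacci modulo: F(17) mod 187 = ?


F(k) mod 187 for k=1..17:
1, 1, 2, 3, 5, 8, 13, 21, 34, 55, 89, 144, 46, 3, 49, 52, 101
F(17) mod 187 = 101


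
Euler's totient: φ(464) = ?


464 = 2^4 × 29
Prime factors: 2, 29
φ(464) = 464 × (1-1/2) × (1-1/29)
= 464 × 1/2 × 28/29 = 224

φ(464) = 224


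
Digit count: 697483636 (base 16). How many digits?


697483636 in base 16 = 2992C174
Number of digits = 8

8 digits (base 16)


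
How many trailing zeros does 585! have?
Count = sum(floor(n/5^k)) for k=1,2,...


floor(585/5) = 117
floor(585/25) = 23
floor(585/125) = 4
Total = 144

144 trailing zeros


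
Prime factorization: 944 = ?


944 / 2 = 472
472 / 2 = 236
236 / 2 = 118
118 / 2 = 59
59 / 59 = 1
944 = 2^4 × 59


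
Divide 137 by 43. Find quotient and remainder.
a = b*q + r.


137 = 43 * 3 + 8
Check: 129 + 8 = 137

q = 3, r = 8


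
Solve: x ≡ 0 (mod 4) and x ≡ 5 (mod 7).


M = 4*7 = 28
M1 = M/4 = 7, M2 = M/7 = 4
M1^(-1) mod 4 = 3, M2^(-1) mod 7 = 2
x = 0*7*3 + 5*4*2 = 40
40 mod 28 = 12
Check: 12 mod 4 = 0 ✓, 12 mod 7 = 5 ✓

x ≡ 12 (mod 28)


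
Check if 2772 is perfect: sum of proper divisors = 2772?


Proper divisors of 2772: 1, 2, 3, 4, 6, 7, 9, 11, 12, 14, 18, 21, 22, 28, 33, 36, 42, 44, 63, 66, 77, 84, 99, 126, 132, 154, 198, 231, 252, 308, 396, 462, 693, 924, 1386
Sum = 1 + 2 + 3 + 4 + 6 + 7 + 9 + 11 + 12 + 14 + 18 + 21 + 22 + 28 + 33 + 36 + 42 + 44 + 63 + 66 + 77 + 84 + 99 + 126 + 132 + 154 + 198 + 231 + 252 + 308 + 396 + 462 + 693 + 924 + 1386 = 5964

No, 2772 is not perfect (5964 ≠ 2772)


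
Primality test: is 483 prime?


483 / 3 = 161 (exact division)
483 is NOT prime.

No, 483 is not prime


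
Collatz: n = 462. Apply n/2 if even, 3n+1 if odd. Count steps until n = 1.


462 → 231 → 694 → 347 → 1042 → 521 → 1564 → 782 → 391 → 1174 → 587 → 1762 → 881 → 2644 → 1322 → 661 → 1984 → 992 → 496 → 248 → 124 → 62 → 31 → 94 → 47 → 142 → 71 → 214 → 107 → 322 → 161 → 484 → 242 → 121 → 364 → 182 → 91 → 274 → 137 → 412 → 206 → 103 → 310 → 155 → 466 → 233 → 700 → 350 → 175 → 526 → 263 → 790 → 395 → 1186 → 593 → 1780 → 890 → 445 → 1336 → 668 → 334 → 167 → 502 → 251 → 754 → 377 → 1132 → 566 → 283 → 850 → 425 → 1276 → 638 → 319 → 958 → 479 → 1438 → 719 → 2158 → 1079 → 3238 → 1619 → 4858 → 2429 → 7288 → 3644 → 1822 → 911 → 2734 → 1367 → 4102 → 2051 → 6154 → 3077 → 9232 → 4616 → 2308 → 1154 → 577 → 1732 → 866 → 433 → 1300 → 650 → 325 → 976 → 488 → 244 → 122 → 61 → 184 → 92 → 46 → 23 → 70 → 35 → 106 → 53 → 160 → 80 → 40 → 20 → 10 → 5 → 16 → 8 → 4 → 2 → 1
Total steps = 128

128 steps


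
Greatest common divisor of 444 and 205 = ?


444 = 2 * 205 + 34
205 = 6 * 34 + 1
34 = 34 * 1 + 0
GCD = 1


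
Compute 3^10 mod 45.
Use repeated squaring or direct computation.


3^1 mod 45 = 3
3^2 mod 45 = 9
3^3 mod 45 = 27
3^4 mod 45 = 36
3^5 mod 45 = 18
3^6 mod 45 = 9
3^7 mod 45 = 27
3^8 mod 45 = 36
3^9 mod 45 = 18
3^10 mod 45 = 9


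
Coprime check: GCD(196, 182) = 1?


Euclidean algorithm:
196 = 1 * 182 + 14
182 = 13 * 14 + 0
GCD(196, 182) = 14

No, not coprime (GCD = 14)


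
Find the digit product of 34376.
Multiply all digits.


3 × 4 × 3 × 7 × 6 = 1512


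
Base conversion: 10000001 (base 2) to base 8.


10000001 (base 2) = 129 (decimal)
129 (decimal) = 201 (base 8)


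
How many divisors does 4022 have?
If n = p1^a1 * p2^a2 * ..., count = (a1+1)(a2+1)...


4022 = 2^1 × 2011^1
d(4022) = (1+1) × (1+1) = 4

4 divisors


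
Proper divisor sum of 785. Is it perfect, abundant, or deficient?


Proper divisors: 1, 5, 157
Sum = 1 + 5 + 157 = 163
163 < 785 → deficient

s(785) = 163 (deficient)


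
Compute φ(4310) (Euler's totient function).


4310 = 2 × 5 × 431
Prime factors: 2, 5, 431
φ(4310) = 4310 × (1-1/2) × (1-1/5) × (1-1/431)
= 4310 × 1/2 × 4/5 × 430/431 = 1720

φ(4310) = 1720


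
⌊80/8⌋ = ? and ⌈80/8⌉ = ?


80/8 = 10.0000
floor = 10
ceil = 10

floor = 10, ceil = 10


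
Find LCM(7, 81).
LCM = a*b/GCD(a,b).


GCD(7, 81) = 1
LCM = 7*81/1 = 567/1 = 567

LCM = 567


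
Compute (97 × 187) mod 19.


97 × 187 = 18139
18139 mod 19 = 13


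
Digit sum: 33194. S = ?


3 + 3 + 1 + 9 + 4 = 20


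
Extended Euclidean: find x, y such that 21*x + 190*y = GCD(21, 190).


Tabular extended Euclidean (each row: r = 21*s + 190*t):
r=21, s=1, t=0
r=190, s=0, t=1
q=0: r=21, s=1, t=0   [21*(1) + 190*(0) = 21]
q=9: r=1, s=-9, t=1   [21*(-9) + 190*(1) = 1]
q=21: r=0, s=190, t=-21   [21*(190) + 190*(-21) = 0]
GCD = 1; from the row with r=1: x=-9, y=1
Check: 21*(-9) + 190*(1) = -189 + 190 = 1

GCD = 1, x = -9, y = 1


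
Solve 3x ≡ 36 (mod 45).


GCD(3, 45) = 3 divides 36
Divide: 1x ≡ 12 (mod 15)
x ≡ 12 (mod 15)


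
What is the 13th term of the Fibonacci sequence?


Sequence: 1, 1, 2, 3, 5, 8, 13, 21, 34, 55, 89, 144, 233
F(13) = 233


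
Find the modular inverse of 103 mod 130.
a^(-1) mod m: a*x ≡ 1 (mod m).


Use the extended Euclidean algorithm on (130, 103); each row r = 130*s + 103*t:
r=130, s=1, t=0
r=103, s=0, t=1
q=1: r=27, s=1, t=-1   [130*(1) + 103*(-1) = 27]
q=3: r=22, s=-3, t=4   [130*(-3) + 103*(4) = 22]
q=1: r=5, s=4, t=-5   [130*(4) + 103*(-5) = 5]
q=4: r=2, s=-19, t=24   [130*(-19) + 103*(24) = 2]
q=2: r=1, s=42, t=-53   [130*(42) + 103*(-53) = 1]
q=2: r=0, s=-103, t=130   [130*(-103) + 103*(130) = 0]
GCD = 1 with t = -53, so 103*(-53) ≡ 1 (mod 130)
Inverse = -53 mod 130 = 77
Check: 103 * 77 = 7931 ≡ 1 (mod 130)

103^(-1) ≡ 77 (mod 130)


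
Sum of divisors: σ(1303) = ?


Divisors of 1303: 1, 1303
Sum = 1 + 1303 = 1304

σ(1303) = 1304


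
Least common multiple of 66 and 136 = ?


GCD(66, 136) = 2
LCM = 66*136/2 = 8976/2 = 4488

LCM = 4488


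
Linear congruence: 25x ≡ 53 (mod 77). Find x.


GCD(25, 77) = 1, unique solution
a^(-1) mod 77 = 37
x = 37 * 53 mod 77 = 36

x ≡ 36 (mod 77)


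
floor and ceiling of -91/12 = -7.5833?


-91/12 = -7.5833
floor = -8
ceil = -7

floor = -8, ceil = -7


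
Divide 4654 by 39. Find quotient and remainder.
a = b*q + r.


4654 = 39 * 119 + 13
Check: 4641 + 13 = 4654

q = 119, r = 13


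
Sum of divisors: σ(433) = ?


Divisors of 433: 1, 433
Sum = 1 + 433 = 434

σ(433) = 434


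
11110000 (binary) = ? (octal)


11110000 (base 2) = 240 (decimal)
240 (decimal) = 360 (base 8)


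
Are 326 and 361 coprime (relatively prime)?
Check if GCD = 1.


Euclidean algorithm:
361 = 1 * 326 + 35
326 = 9 * 35 + 11
35 = 3 * 11 + 2
11 = 5 * 2 + 1
2 = 2 * 1 + 0
GCD(326, 361) = 1

Yes, coprime (GCD = 1)


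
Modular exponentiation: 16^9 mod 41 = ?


16^1 mod 41 = 16
16^2 mod 41 = 10
16^3 mod 41 = 37
16^4 mod 41 = 18
16^5 mod 41 = 1
16^6 mod 41 = 16
16^7 mod 41 = 10
16^8 mod 41 = 37
16^9 mod 41 = 18


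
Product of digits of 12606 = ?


1 × 2 × 6 × 0 × 6 = 0


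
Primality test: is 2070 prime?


2070 / 2 = 1035 (exact division)
2070 is NOT prime.

No, 2070 is not prime


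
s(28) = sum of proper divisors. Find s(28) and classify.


Proper divisors: 1, 2, 4, 7, 14
Sum = 1 + 2 + 4 + 7 + 14 = 28
28 = 28 → perfect

s(28) = 28 (perfect)


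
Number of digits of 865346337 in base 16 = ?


865346337 in base 16 = 33942321
Number of digits = 8

8 digits (base 16)


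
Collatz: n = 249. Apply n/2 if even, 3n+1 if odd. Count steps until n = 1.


249 → 748 → 374 → 187 → 562 → 281 → 844 → 422 → 211 → 634 → 317 → 952 → 476 → 238 → 119 → 358 → 179 → 538 → 269 → 808 → 404 → 202 → 101 → 304 → 152 → 76 → 38 → 19 → 58 → 29 → 88 → 44 → 22 → 11 → 34 → 17 → 52 → 26 → 13 → 40 → 20 → 10 → 5 → 16 → 8 → 4 → 2 → 1
Total steps = 47

47 steps


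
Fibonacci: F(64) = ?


Sequence: 1, 1, 2, 3, 5, 8, 13, 21, 34, 55, 89, 144, 233, 377, 610, 987, 1597, 2584, 4181, 6765, 10946, 17711, 28657, 46368, 75025, 121393, 196418, 317811, 514229, 832040, 1346269, 2178309, 3524578, 5702887, 9227465, 14930352, 24157817, 39088169, 63245986, 102334155, 165580141, 267914296, 433494437, 701408733, 1134903170, 1836311903, 2971215073, 4807526976, 7778742049, 12586269025, 20365011074, 32951280099, 53316291173, 86267571272, 139583862445, 225851433717, 365435296162, 591286729879, 956722026041, 1548008755920, 2504730781961, 4052739537881, 6557470319842, 10610209857723
F(64) = 10610209857723


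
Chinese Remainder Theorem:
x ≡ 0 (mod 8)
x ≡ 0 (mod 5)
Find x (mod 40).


M = 8*5 = 40
M1 = M/8 = 5, M2 = M/5 = 8
M1^(-1) mod 8 = 5, M2^(-1) mod 5 = 2
x = 0*5*5 + 0*8*2 = 0
0 mod 40 = 0
Check: 0 mod 8 = 0 ✓, 0 mod 5 = 0 ✓

x ≡ 0 (mod 40)


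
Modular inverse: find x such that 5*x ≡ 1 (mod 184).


Use the extended Euclidean algorithm on (184, 5); each row r = 184*s + 5*t:
r=184, s=1, t=0
r=5, s=0, t=1
q=36: r=4, s=1, t=-36   [184*(1) + 5*(-36) = 4]
q=1: r=1, s=-1, t=37   [184*(-1) + 5*(37) = 1]
q=4: r=0, s=5, t=-184   [184*(5) + 5*(-184) = 0]
GCD = 1 with t = 37, so 5*(37) ≡ 1 (mod 184)
Inverse = 37 mod 184 = 37
Check: 5 * 37 = 185 ≡ 1 (mod 184)

5^(-1) ≡ 37 (mod 184)


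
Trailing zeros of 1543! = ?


floor(1543/5) = 308
floor(1543/25) = 61
floor(1543/125) = 12
floor(1543/625) = 2
Total = 383

383 trailing zeros


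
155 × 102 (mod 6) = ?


155 × 102 = 15810
15810 mod 6 = 0


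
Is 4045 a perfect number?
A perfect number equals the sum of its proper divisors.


Proper divisors of 4045: 1, 5, 809
Sum = 1 + 5 + 809 = 815

No, 4045 is not perfect (815 ≠ 4045)


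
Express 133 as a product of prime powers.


133 / 7 = 19
19 / 19 = 1
133 = 7 × 19


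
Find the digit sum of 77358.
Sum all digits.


7 + 7 + 3 + 5 + 8 = 30


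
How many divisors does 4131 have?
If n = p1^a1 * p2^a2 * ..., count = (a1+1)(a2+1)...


4131 = 3^5 × 17^1
d(4131) = (5+1) × (1+1) = 12

12 divisors


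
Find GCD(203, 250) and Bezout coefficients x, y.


Tabular extended Euclidean (each row: r = 203*s + 250*t):
r=203, s=1, t=0
r=250, s=0, t=1
q=0: r=203, s=1, t=0   [203*(1) + 250*(0) = 203]
q=1: r=47, s=-1, t=1   [203*(-1) + 250*(1) = 47]
q=4: r=15, s=5, t=-4   [203*(5) + 250*(-4) = 15]
q=3: r=2, s=-16, t=13   [203*(-16) + 250*(13) = 2]
q=7: r=1, s=117, t=-95   [203*(117) + 250*(-95) = 1]
q=2: r=0, s=-250, t=203   [203*(-250) + 250*(203) = 0]
GCD = 1; from the row with r=1: x=117, y=-95
Check: 203*(117) + 250*(-95) = 23751 - 23750 = 1

GCD = 1, x = 117, y = -95


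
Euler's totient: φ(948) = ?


948 = 2^2 × 3 × 79
Prime factors: 2, 3, 79
φ(948) = 948 × (1-1/2) × (1-1/3) × (1-1/79)
= 948 × 1/2 × 2/3 × 78/79 = 312

φ(948) = 312


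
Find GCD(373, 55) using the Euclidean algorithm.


373 = 6 * 55 + 43
55 = 1 * 43 + 12
43 = 3 * 12 + 7
12 = 1 * 7 + 5
7 = 1 * 5 + 2
5 = 2 * 2 + 1
2 = 2 * 1 + 0
GCD = 1


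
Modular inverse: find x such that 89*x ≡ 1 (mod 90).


Use the extended Euclidean algorithm on (90, 89); each row r = 90*s + 89*t:
r=90, s=1, t=0
r=89, s=0, t=1
q=1: r=1, s=1, t=-1   [90*(1) + 89*(-1) = 1]
q=89: r=0, s=-89, t=90   [90*(-89) + 89*(90) = 0]
GCD = 1 with t = -1, so 89*(-1) ≡ 1 (mod 90)
Inverse = -1 mod 90 = 89
Check: 89 * 89 = 7921 ≡ 1 (mod 90)

89^(-1) ≡ 89 (mod 90)


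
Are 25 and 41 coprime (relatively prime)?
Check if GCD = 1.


Euclidean algorithm:
41 = 1 * 25 + 16
25 = 1 * 16 + 9
16 = 1 * 9 + 7
9 = 1 * 7 + 2
7 = 3 * 2 + 1
2 = 2 * 1 + 0
GCD(25, 41) = 1

Yes, coprime (GCD = 1)


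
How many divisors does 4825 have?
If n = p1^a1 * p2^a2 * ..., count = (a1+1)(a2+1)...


4825 = 5^2 × 193^1
d(4825) = (2+1) × (1+1) = 6

6 divisors


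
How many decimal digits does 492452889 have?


492452889 has 9 digits in base 10
floor(log10(492452889)) + 1 = floor(8.6924) + 1 = 9

9 digits (base 10)


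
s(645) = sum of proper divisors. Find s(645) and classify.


Proper divisors: 1, 3, 5, 15, 43, 129, 215
Sum = 1 + 3 + 5 + 15 + 43 + 129 + 215 = 411
411 < 645 → deficient

s(645) = 411 (deficient)


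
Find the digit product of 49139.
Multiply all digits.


4 × 9 × 1 × 3 × 9 = 972


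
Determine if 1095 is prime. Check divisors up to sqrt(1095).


1095 / 3 = 365 (exact division)
1095 is NOT prime.

No, 1095 is not prime


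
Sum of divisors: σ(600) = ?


Divisors of 600: 1, 2, 3, 4, 5, 6, 8, 10, 12, 15, 20, 24, 25, 30, 40, 50, 60, 75, 100, 120, 150, 200, 300, 600
Sum = 1 + 2 + 3 + 4 + 5 + 6 + 8 + 10 + 12 + 15 + 20 + 24 + 25 + 30 + 40 + 50 + 60 + 75 + 100 + 120 + 150 + 200 + 300 + 600 = 1860

σ(600) = 1860


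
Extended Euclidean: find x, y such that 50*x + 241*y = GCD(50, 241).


Tabular extended Euclidean (each row: r = 50*s + 241*t):
r=50, s=1, t=0
r=241, s=0, t=1
q=0: r=50, s=1, t=0   [50*(1) + 241*(0) = 50]
q=4: r=41, s=-4, t=1   [50*(-4) + 241*(1) = 41]
q=1: r=9, s=5, t=-1   [50*(5) + 241*(-1) = 9]
q=4: r=5, s=-24, t=5   [50*(-24) + 241*(5) = 5]
q=1: r=4, s=29, t=-6   [50*(29) + 241*(-6) = 4]
q=1: r=1, s=-53, t=11   [50*(-53) + 241*(11) = 1]
q=4: r=0, s=241, t=-50   [50*(241) + 241*(-50) = 0]
GCD = 1; from the row with r=1: x=-53, y=11
Check: 50*(-53) + 241*(11) = -2650 + 2651 = 1

GCD = 1, x = -53, y = 11


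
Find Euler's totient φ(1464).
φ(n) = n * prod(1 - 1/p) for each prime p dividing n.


1464 = 2^3 × 3 × 61
Prime factors: 2, 3, 61
φ(1464) = 1464 × (1-1/2) × (1-1/3) × (1-1/61)
= 1464 × 1/2 × 2/3 × 60/61 = 480

φ(1464) = 480


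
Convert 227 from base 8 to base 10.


227 (base 8) = 151 (decimal)
151 (decimal) = 151 (base 10)


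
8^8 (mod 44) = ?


8^1 mod 44 = 8
8^2 mod 44 = 20
8^3 mod 44 = 28
8^4 mod 44 = 4
8^5 mod 44 = 32
8^6 mod 44 = 36
8^7 mod 44 = 24
8^8 mod 44 = 16


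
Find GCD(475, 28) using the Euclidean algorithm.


475 = 16 * 28 + 27
28 = 1 * 27 + 1
27 = 27 * 1 + 0
GCD = 1


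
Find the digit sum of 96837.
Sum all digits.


9 + 6 + 8 + 3 + 7 = 33


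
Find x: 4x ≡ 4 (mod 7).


GCD(4, 7) = 1, unique solution
a^(-1) mod 7 = 2
x = 2 * 4 mod 7 = 1

x ≡ 1 (mod 7)


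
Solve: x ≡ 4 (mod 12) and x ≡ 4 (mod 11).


M = 12*11 = 132
M1 = M/12 = 11, M2 = M/11 = 12
M1^(-1) mod 12 = 11, M2^(-1) mod 11 = 1
x = 4*11*11 + 4*12*1 = 532
532 mod 132 = 4
Check: 4 mod 12 = 4 ✓, 4 mod 11 = 4 ✓

x ≡ 4 (mod 132)


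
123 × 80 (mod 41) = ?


123 × 80 = 9840
9840 mod 41 = 0


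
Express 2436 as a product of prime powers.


2436 / 2 = 1218
1218 / 2 = 609
609 / 3 = 203
203 / 7 = 29
29 / 29 = 1
2436 = 2^2 × 3 × 7 × 29


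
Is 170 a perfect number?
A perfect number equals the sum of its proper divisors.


Proper divisors of 170: 1, 2, 5, 10, 17, 34, 85
Sum = 1 + 2 + 5 + 10 + 17 + 34 + 85 = 154

No, 170 is not perfect (154 ≠ 170)
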